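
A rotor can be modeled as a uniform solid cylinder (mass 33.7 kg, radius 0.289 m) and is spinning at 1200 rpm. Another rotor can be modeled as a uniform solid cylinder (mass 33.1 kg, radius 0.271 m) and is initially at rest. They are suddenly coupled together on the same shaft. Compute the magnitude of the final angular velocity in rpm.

No external torque acts about the common axis, so total angular momentum is conserved.
Moments of inertia: I_A = ½(33.7)(0.289)² = 1.407 kg·m²; I_B = ½(33.1)(0.271)² = 1.215 kg·m².
Taking A's sense as positive: L = (1.407)(1200) = 1689 kg·m²·rpm.
Combined I = 1.407 + 1.215 = 2.623 kg·m².
ω_f = L / I = 1689 / 2.623 = 643.9 rpm.

|ω_f| ≈ 644 rpm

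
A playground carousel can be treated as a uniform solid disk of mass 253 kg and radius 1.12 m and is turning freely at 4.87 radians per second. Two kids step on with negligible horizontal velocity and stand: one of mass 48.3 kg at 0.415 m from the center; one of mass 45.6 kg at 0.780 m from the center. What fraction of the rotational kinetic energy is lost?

No external torque acts about the center; L_before = L_after.
I_p = ½(253)(1.12)² = 158.7 kg·m².
Added inertia Σmr² = (48.3)(0.415)² + (45.6)(0.780)² = 36.06 kg·m²; I_f = 158.7 + 36.06 = 194.7 kg·m².
ω_f = I_p ω_i / I_f = (158.7)(4.87) / 194.7 = 3.968 rad/s.
KE_i = ½(158.7)(4.870 rad/s)² = 1882 J; KE_f = ½(194.7)(3.968)² = 1533 J.
Fraction lost = 0.1852.

fraction ≈ 0.185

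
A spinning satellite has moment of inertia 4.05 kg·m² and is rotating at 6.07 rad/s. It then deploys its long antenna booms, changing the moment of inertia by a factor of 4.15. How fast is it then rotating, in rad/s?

With no external torque about the axis, L is conserved: I₁ω₁ = I₂ω₂.
I₂ = 4.15 × 4.05 = 16.81 kg·m².
ω₂ = I₁ω₁ / I₂ = (4.050)(6.07 rad/s) / (16.81) = 1.463 rad/s.

ω₂ ≈ 1.46 rad/s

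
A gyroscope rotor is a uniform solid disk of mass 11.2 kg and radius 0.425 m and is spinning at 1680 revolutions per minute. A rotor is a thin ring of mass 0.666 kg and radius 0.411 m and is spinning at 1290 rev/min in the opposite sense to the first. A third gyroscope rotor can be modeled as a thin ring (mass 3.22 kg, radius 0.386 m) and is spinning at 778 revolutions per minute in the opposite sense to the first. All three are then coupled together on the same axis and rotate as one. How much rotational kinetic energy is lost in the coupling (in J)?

ΔKE lost ≈ 13500 J

No external torque acts about the common axis, so total angular momentum is conserved.
Moments of inertia: I_A = ½(11.2)(0.425)² = 1.011 kg·m²; I_B = (0.666)(0.411)² = 0.1125 kg·m²; I_C = (3.22)(0.386)² = 0.4798 kg·m².
Taking A's sense as positive: L = (1.011)(1680) − (0.1125)(1290) − (0.4798)(778) = 1181 kg·m²·rpm.
Combined I = 1.011 + 0.1125 + 0.4798 = 1.604 kg·m².
ω_f = L / I = 1181 / 1.604 = 736.3 rpm.
KE_i = ½ΣIω² = 18270 J; KE_f = ½(1.604)(77.11)² = 4768 J.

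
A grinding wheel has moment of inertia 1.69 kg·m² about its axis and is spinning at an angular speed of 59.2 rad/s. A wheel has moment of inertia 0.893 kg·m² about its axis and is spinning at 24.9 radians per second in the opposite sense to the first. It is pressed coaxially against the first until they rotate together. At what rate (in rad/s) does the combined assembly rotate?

The coupling torques are internal; angular momentum about the shared axis is conserved.
Taking A's sense as positive: L = (1.690)(59.2) − (0.8930)(24.9) = 77.81 kg·m²·rad/s.
Combined I = 1.690 + 0.8930 = 2.583 kg·m².
ω_f = L / I = 77.81 / 2.583 = 30.12 rad/s.

|ω_f| ≈ 30.1 rad/s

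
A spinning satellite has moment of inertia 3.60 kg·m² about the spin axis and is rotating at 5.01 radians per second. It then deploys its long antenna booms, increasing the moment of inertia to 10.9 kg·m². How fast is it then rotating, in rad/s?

No external torque acts about the spin axis, so angular momentum is conserved.
ω₂ = I₁ω₁ / I₂ = (3.600)(5.01 rad/s) / (10.90) = 1.655 rad/s.

ω₂ ≈ 1.65 rad/s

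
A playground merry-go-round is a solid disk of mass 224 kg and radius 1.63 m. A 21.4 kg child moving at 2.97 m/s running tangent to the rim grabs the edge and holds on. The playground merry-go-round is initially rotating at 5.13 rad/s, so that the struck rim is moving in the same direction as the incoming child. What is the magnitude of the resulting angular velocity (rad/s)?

|ω_f| ≈ 4.60 rad/s

The axle reaction passes through the axle and exerts no torque about it; angular momentum about the axle is conserved through the impact.
I_p = ½(224)(1.63)² = 297.6 kg·m². Taking the sense of the child's angular momentum as positive, L_{child} = m v R = (21.4)(2.97)(1.63) = 103.6 kg·m²/s.
L_i = +I_p ω_p + m v R = +(297.6)(5.13) + 103.6 = 1630 kg·m²/s.
After sticking, I_f = I_p + m R² = 297.6 + (21.4)(1.63)² = 354.4 kg·m².
ω_f = L_i / I_f = 1630 / 354.4 = 4.599 rad/s.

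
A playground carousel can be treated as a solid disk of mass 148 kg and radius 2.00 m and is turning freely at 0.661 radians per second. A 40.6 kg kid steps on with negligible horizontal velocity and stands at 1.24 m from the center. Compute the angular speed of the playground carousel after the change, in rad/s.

The added mass arrives with no angular momentum about the center, and any external torque about the center is negligible, so the system's angular momentum is conserved.
I_p = ½(148)(2.00)² = 296.0 kg·m².
Added inertia Σmr² = (40.6)(1.24)² = 62.43 kg·m²; I_f = 296.0 + 62.43 = 358.4 kg·m².
ω_f = I_p ω_i / I_f = (296.0)(0.661) / 358.4 = 0.5459 rad/s.

ω_f ≈ 0.546 rad/s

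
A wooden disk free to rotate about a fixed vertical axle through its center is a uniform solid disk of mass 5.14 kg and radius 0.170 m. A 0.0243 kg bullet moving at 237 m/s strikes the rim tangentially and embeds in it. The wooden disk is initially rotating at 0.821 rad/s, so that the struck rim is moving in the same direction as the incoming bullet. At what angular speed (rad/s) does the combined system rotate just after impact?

About the axle the impulsive forces during the collision are internal, so angular momentum about that axis is conserved.
I_p = ½(5.14)(0.170)² = 0.07427 kg·m². Taking the sense of the bullet's angular momentum as positive, L_{bullet} = m v R = (0.0243)(237)(0.170) = 0.9790 kg·m²/s.
L_i = +I_p ω_p + m v R = +(0.07427)(0.821) + 0.9790 = 1.040 kg·m²/s.
After sticking, I_f = I_p + m R² = 0.07427 + (0.0243)(0.170)² = 0.07498 kg·m².
ω_f = L_i / I_f = 1.040 / 0.07498 = 13.87 rad/s.

|ω_f| ≈ 13.9 rad/s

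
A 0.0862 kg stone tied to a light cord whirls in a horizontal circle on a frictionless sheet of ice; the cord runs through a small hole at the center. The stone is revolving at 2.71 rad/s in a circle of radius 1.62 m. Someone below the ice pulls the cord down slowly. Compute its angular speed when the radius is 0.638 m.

ω₂ ≈ 17.5 rad/s

The constraining force is radial, so m r² ω about the center is conserved.
ω₂ = ω₁ (r₁/r₂)² = (2.71)(1.62/0.638)² = 17.47 rad/s.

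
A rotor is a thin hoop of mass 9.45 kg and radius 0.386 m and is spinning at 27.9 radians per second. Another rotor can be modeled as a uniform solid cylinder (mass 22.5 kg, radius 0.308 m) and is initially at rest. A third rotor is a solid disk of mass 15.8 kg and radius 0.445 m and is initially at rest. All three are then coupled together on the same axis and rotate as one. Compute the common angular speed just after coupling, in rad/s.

|ω_f| ≈ 9.72 rad/s

No external torque acts about the common axis, so total angular momentum is conserved.
Moments of inertia: I_A = (9.45)(0.386)² = 1.408 kg·m²; I_B = ½(22.5)(0.308)² = 1.067 kg·m²; I_C = ½(15.8)(0.445)² = 1.564 kg·m².
Taking A's sense as positive: L = (1.408)(27.9) = 39.28 kg·m²·rad/s.
Combined I = 1.408 + 1.067 + 1.564 = 4.040 kg·m².
ω_f = L / I = 39.28 / 4.040 = 9.725 rad/s.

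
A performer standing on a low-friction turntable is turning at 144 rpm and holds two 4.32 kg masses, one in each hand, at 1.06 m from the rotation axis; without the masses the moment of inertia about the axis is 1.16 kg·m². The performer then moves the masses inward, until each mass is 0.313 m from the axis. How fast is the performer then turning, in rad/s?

Angular momentum about the spin axis is conserved since the torque about it is zero.
I₁ = 1.16 + 2(4.32)(1.06)² = 10.87 kg·m²; I₂ = 1.16 + 2(4.32)(0.313)² = 2.006 kg·m².
ω₂ = I₁ω₁ / I₂ = (10.87)(144 rpm) / (2.006) = 780.0 rpm = 81.68 rad/s.

ω₂ ≈ 81.7 rad/s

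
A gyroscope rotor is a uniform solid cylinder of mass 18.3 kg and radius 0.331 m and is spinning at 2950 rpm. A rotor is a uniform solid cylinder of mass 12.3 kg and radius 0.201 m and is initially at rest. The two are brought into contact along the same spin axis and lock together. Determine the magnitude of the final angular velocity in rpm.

No external torque acts about the common axis, so total angular momentum is conserved.
Moments of inertia: I_A = ½(18.3)(0.331)² = 1.002 kg·m²; I_B = ½(12.3)(0.201)² = 0.2485 kg·m².
Taking A's sense as positive: L = (1.002)(2950) = 2957 kg·m²·rpm.
Combined I = 1.002 + 0.2485 = 1.251 kg·m².
ω_f = L / I = 2957 / 1.251 = 2364 rpm.

|ω_f| ≈ 2360 rpm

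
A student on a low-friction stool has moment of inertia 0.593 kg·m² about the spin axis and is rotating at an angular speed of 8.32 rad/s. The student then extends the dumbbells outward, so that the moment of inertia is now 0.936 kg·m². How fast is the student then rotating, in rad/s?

ω₂ ≈ 5.27 rad/s

No external torque acts about the spin axis, so angular momentum is conserved.
ω₂ = I₁ω₁ / I₂ = (0.5930)(8.32 rad/s) / (0.9360) = 5.271 rad/s.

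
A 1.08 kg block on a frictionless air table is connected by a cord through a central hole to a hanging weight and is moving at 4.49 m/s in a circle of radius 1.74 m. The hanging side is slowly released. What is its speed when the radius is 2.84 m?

Central (radial) force ⇒ zero torque about the center ⇒ m v r is constant.
v₂ = v₁ r₁ / r₂ = (4.49)(1.74) / (2.84) = 2.751 m/s.

v₂ ≈ 2.75 m/s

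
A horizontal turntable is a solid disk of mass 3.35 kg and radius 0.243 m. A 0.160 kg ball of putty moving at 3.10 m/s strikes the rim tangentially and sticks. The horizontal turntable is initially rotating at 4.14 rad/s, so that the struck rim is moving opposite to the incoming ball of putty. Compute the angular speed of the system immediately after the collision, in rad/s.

The axle reaction passes through the axle and exerts no torque about it; angular momentum about the axle is conserved through the impact.
I_p = ½(3.35)(0.243)² = 0.09891 kg·m². Taking the sense of the ball of putty's angular momentum as positive, L_{ball} = m v R = (0.160)(3.10)(0.243) = 0.1205 kg·m²/s.
L_i = −I_p ω_p + m v R = −(0.09891)(4.14) + 0.1205 = -0.2889 kg·m²/s.
After sticking, I_f = I_p + m R² = 0.09891 + (0.160)(0.243)² = 0.1084 kg·m².
ω_f = L_i / I_f = -0.2889 / 0.1084 = -2.667 rad/s.

|ω_f| ≈ 2.67 rad/s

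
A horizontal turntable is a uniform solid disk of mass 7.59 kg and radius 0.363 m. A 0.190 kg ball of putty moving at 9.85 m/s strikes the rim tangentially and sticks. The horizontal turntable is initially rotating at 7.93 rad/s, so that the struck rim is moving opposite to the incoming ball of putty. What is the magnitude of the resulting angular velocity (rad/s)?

|ω_f| ≈ 6.26 rad/s

The axle reaction passes through the axle and exerts no torque about it; angular momentum about the axle is conserved through the impact.
I_p = ½(7.59)(0.363)² = 0.5001 kg·m². Taking the sense of the ball of putty's angular momentum as positive, L_{ball} = m v R = (0.190)(9.85)(0.363) = 0.6794 kg·m²/s.
L_i = −I_p ω_p + m v R = −(0.5001)(7.93) + 0.6794 = -3.286 kg·m²/s.
After sticking, I_f = I_p + m R² = 0.5001 + (0.190)(0.363)² = 0.5251 kg·m².
ω_f = L_i / I_f = -3.286 / 0.5251 = -6.258 rad/s.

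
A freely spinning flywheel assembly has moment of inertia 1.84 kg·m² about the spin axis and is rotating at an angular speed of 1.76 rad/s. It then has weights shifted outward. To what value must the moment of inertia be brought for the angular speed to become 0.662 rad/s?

Angular momentum about the spin axis is conserved since the torque about it is zero.
I₂ = I₁ω₁ / ω₂ = (1.84)(1.76) / (0.662) = 4.892 kg·m².

I₂ ≈ 4.89 kg·m²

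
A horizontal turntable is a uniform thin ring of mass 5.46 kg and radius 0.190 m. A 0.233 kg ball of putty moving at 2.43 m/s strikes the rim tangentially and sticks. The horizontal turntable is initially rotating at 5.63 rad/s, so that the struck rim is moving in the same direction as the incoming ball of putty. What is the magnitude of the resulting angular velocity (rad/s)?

|ω_f| ≈ 5.92 rad/s

About the axle the impulsive forces during the collision are internal, so angular momentum about that axis is conserved.
I_p = (5.46)(0.190)² = 0.1971 kg·m². Taking the sense of the ball of putty's angular momentum as positive, L_{ball} = m v R = (0.233)(2.43)(0.190) = 0.1076 kg·m²/s.
L_i = +I_p ω_p + m v R = +(0.1971)(5.63) + 0.1076 = 1.217 kg·m²/s.
After sticking, I_f = I_p + m R² = 0.1971 + (0.233)(0.190)² = 0.2055 kg·m².
ω_f = L_i / I_f = 1.217 / 0.2055 = 5.923 rad/s.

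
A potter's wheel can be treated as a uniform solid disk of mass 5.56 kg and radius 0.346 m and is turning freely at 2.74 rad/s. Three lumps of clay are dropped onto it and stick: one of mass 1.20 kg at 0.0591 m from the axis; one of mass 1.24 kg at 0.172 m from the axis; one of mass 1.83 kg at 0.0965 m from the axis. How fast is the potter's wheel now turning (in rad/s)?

No external torque acts about the axis; L_before = L_after.
I_p = ½(5.56)(0.346)² = 0.3328 kg·m².
Added inertia Σmr² = (1.20)(0.0591)² + (1.24)(0.172)² + (1.83)(0.0965)² = 0.05792 kg·m²; I_f = 0.3328 + 0.05792 = 0.3907 kg·m².
ω_f = I_p ω_i / I_f = (0.3328)(2.74) / 0.3907 = 2.334 rad/s.

ω_f ≈ 2.33 rad/s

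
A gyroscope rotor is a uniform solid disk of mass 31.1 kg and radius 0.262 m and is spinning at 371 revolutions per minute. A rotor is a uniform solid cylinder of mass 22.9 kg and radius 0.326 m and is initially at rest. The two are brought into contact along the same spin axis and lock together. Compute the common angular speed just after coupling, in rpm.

|ω_f| ≈ 173 rpm

The coupling torques are internal; angular momentum about the shared axis is conserved.
Moments of inertia: I_A = ½(31.1)(0.262)² = 1.067 kg·m²; I_B = ½(22.9)(0.326)² = 1.217 kg·m².
Taking A's sense as positive: L = (1.067)(371) = 396.0 kg·m²·rpm.
Combined I = 1.067 + 1.217 = 2.284 kg·m².
ω_f = L / I = 396.0 / 2.284 = 173.4 rpm.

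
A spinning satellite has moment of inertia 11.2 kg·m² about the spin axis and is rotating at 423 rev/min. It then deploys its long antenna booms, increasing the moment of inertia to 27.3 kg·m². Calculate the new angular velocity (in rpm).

ω₂ ≈ 174 rpm

No external torque acts about the spin axis, so angular momentum is conserved.
ω₂ = I₁ω₁ / I₂ = (11.20)(423 rpm) / (27.30) = 173.5 rpm.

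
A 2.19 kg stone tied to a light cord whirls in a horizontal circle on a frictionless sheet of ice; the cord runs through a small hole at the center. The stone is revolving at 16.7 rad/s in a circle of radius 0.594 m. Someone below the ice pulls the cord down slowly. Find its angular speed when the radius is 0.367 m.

No torque about the axis ⇒ m r₁² ω₁ = m r₂² ω₂.
ω₂ = ω₁ (r₁/r₂)² = (16.7)(0.594/0.367)² = 43.75 rad/s.

ω₂ ≈ 43.7 rad/s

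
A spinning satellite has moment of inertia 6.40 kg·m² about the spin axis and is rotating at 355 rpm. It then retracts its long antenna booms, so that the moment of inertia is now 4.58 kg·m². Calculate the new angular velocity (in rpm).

ω₂ ≈ 496 rpm

Angular momentum about the spin axis is conserved since the torque about it is zero.
ω₂ = I₁ω₁ / I₂ = (6.400)(355 rpm) / (4.580) = 496.1 rpm.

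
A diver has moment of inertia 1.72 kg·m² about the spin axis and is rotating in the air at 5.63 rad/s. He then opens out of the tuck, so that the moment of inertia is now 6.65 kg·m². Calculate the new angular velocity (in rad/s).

No external torque acts about the spin axis, so angular momentum is conserved.
ω₂ = I₁ω₁ / I₂ = (1.720)(5.63 rad/s) / (6.650) = 1.456 rad/s.

ω₂ ≈ 1.46 rad/s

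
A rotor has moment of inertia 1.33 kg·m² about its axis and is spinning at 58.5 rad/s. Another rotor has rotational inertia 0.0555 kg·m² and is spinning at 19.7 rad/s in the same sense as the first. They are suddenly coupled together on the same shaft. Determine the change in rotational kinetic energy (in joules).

The coupling torques are internal; angular momentum about the shared axis is conserved.
Taking A's sense as positive: L = (1.330)(58.5) + (0.05550)(19.7) = 78.90 kg·m²·rad/s.
Combined I = 1.330 + 0.05550 = 1.386 kg·m².
ω_f = L / I = 78.90 / 1.386 = 56.95 rad/s.
KE_i = ½ΣIω² = 2287 J; KE_f = ½(1.386)(56.95)² = 2246 J.

ΔKE ≈ -40.1 J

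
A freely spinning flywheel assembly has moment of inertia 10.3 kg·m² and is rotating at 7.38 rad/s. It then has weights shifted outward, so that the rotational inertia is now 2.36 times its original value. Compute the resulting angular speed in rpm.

ω₂ ≈ 29.9 rpm

No external torque acts about the spin axis, so angular momentum is conserved.
I₂ = 2.36 × 10.3 = 24.31 kg·m².
ω₂ = I₁ω₁ / I₂ = (10.30)(7.38 rad/s) / (24.31) = 3.127 rad/s = 29.86 rpm.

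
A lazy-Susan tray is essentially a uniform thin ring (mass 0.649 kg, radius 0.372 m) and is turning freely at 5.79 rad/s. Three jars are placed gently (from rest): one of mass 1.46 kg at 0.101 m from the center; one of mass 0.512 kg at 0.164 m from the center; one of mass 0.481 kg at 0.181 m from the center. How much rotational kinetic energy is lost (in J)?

No external torque acts about the center; L_before = L_after.
I_p = (0.649)(0.372)² = 0.08981 kg·m².
Added inertia Σmr² = (1.46)(0.101)² + (0.512)(0.164)² + (0.481)(0.181)² = 0.04442 kg·m²; I_f = 0.08981 + 0.04442 = 0.1342 kg·m².
ω_f = I_p ω_i / I_f = (0.08981)(5.79) / 0.1342 = 3.874 rad/s.
KE_i = ½(0.08981)(5.790 rad/s)² = 1.505 J; KE_f = ½(0.1342)(3.874)² = 1.007 J.

energy lost ≈ 0.498 J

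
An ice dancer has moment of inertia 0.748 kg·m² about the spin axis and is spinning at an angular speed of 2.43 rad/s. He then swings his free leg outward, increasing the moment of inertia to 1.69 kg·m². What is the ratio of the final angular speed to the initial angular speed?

Angular momentum about the spin axis is conserved since the torque about it is zero.
ω₂/ω₁ = I₁/I₂ = 0.7480 / 1.690 = 0.4426.

ω₂/ω₁ ≈ 0.443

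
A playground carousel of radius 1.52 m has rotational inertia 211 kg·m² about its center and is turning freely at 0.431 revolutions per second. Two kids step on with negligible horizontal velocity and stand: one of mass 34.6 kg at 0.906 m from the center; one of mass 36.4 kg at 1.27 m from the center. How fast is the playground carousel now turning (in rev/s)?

ω_f ≈ 0.305 rev/s

The added mass arrives with no angular momentum about the center, and any external torque about the center is negligible, so the system's angular momentum is conserved.
Added inertia Σmr² = (34.6)(0.906)² + (36.4)(1.27)² = 87.11 kg·m²; I_f = 211.0 + 87.11 = 298.1 kg·m².
ω_f = I_p ω_i / I_f = (211.0)(0.431) / 298.1 = 0.3051 rev/s.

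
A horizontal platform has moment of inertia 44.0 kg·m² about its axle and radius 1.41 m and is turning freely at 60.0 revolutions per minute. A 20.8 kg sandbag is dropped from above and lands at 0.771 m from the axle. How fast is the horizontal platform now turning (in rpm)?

ω_f ≈ 46.8 rpm

No external torque acts about the axle; L_before = L_after.
Added inertia Σmr² = (20.8)(0.771)² = 12.36 kg·m²; I_f = 44.00 + 12.36 = 56.36 kg·m².
ω_f = I_p ω_i / I_f = (44.00)(60.0) / 56.36 = 46.84 rpm.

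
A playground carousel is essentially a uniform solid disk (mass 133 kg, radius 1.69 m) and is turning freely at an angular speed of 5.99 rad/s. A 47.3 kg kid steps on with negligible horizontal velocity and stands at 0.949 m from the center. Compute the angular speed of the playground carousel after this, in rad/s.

ω_f ≈ 4.89 rad/s

No external torque acts about the center; L_before = L_after.
I_p = ½(133)(1.69)² = 189.9 kg·m².
Added inertia Σmr² = (47.3)(0.949)² = 42.60 kg·m²; I_f = 189.9 + 42.60 = 232.5 kg·m².
ω_f = I_p ω_i / I_f = (189.9)(5.99) / 232.5 = 4.893 rad/s.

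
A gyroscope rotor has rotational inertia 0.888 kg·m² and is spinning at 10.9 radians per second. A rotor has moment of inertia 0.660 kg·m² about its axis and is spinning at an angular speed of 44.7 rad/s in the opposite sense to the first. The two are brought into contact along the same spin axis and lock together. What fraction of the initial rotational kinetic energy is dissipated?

The coupling torques are internal; angular momentum about the shared axis is conserved.
Taking A's sense as positive: L = (0.8880)(10.9) − (0.6600)(44.7) = -19.82 kg·m²·rad/s.
Combined I = 0.8880 + 0.6600 = 1.548 kg·m².
ω_f = L / I = -19.82 / 1.548 = -12.81 rad/s.
KE_i = ½ΣIω² = 712.1 J; KE_f = ½(1.548)(12.81)² = 126.9 J.
Fraction dissipated = (KE_i − KE_f)/KE_i = 0.8218.

fraction ≈ 0.822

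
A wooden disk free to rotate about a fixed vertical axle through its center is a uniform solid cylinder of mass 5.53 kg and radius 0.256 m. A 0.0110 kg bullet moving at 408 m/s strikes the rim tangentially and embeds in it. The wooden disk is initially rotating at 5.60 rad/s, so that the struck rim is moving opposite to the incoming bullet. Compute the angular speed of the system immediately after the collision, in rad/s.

The axle reaction passes through the axle and exerts no torque about it; angular momentum about the axle is conserved through the impact.
I_p = ½(5.53)(0.256)² = 0.1812 kg·m². Taking the sense of the bullet's angular momentum as positive, L_{bullet} = m v R = (0.0110)(408)(0.256) = 1.149 kg·m²/s.
L_i = −I_p ω_p + m v R = −(0.1812)(5.60) + 1.149 = 0.1342 kg·m²/s.
After sticking, I_f = I_p + m R² = 0.1812 + (0.0110)(0.256)² = 0.1819 kg·m².
ω_f = L_i / I_f = 0.1342 / 0.1819 = 0.7375 rad/s.

|ω_f| ≈ 0.737 rad/s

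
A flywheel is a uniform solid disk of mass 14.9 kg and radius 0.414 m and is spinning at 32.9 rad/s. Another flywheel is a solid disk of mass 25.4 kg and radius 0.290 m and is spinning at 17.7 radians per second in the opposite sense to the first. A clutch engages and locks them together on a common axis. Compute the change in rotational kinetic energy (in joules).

ΔKE ≈ -745 J

No external torque acts about the common axis, so total angular momentum is conserved.
Moments of inertia: I_A = ½(14.9)(0.414)² = 1.277 kg·m²; I_B = ½(25.4)(0.290)² = 1.068 kg·m².
Taking A's sense as positive: L = (1.277)(32.9) − (1.068)(17.7) = 23.11 kg·m²·rad/s.
Combined I = 1.277 + 1.068 = 2.345 kg·m².
ω_f = L / I = 23.11 / 2.345 = 9.853 rad/s.
KE_i = ½ΣIω² = 858.4 J; KE_f = ½(2.345)(9.853)² = 113.8 J.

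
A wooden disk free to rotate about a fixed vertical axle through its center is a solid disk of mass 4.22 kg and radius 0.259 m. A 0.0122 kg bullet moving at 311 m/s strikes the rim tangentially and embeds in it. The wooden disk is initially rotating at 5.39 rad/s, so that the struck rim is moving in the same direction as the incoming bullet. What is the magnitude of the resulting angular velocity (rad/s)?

|ω_f| ≈ 12.3 rad/s

About the axle the impulsive forces during the collision are internal, so angular momentum about that axis is conserved.
I_p = ½(4.22)(0.259)² = 0.1415 kg·m². Taking the sense of the bullet's angular momentum as positive, L_{bullet} = m v R = (0.0122)(311)(0.259) = 0.9827 kg·m²/s.
L_i = +I_p ω_p + m v R = +(0.1415)(5.39) + 0.9827 = 1.746 kg·m²/s.
After sticking, I_f = I_p + m R² = 0.1415 + (0.0122)(0.259)² = 0.1424 kg·m².
ω_f = L_i / I_f = 1.746 / 0.1424 = 12.26 rad/s.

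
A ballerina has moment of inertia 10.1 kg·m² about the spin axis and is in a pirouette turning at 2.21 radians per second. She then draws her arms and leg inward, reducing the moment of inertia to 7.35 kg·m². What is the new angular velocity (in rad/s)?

ω₂ ≈ 3.04 rad/s

No external torque acts about the spin axis, so angular momentum is conserved.
ω₂ = I₁ω₁ / I₂ = (10.10)(2.21 rad/s) / (7.350) = 3.037 rad/s.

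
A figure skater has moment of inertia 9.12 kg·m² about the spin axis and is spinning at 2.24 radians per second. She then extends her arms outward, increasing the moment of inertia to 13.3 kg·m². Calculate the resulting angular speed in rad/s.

Angular momentum about the spin axis is conserved since the torque about it is zero.
ω₂ = I₁ω₁ / I₂ = (9.120)(2.24 rad/s) / (13.30) = 1.536 rad/s.

ω₂ ≈ 1.54 rad/s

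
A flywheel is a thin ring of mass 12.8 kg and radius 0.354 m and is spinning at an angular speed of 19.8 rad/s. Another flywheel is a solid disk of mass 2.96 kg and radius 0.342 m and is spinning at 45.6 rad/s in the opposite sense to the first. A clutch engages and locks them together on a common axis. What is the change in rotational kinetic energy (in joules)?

The coupling torques are internal; angular momentum about the shared axis is conserved.
Moments of inertia: I_A = (12.8)(0.354)² = 1.604 kg·m²; I_B = ½(2.96)(0.342)² = 0.1731 kg·m².
Taking A's sense as positive: L = (1.604)(19.8) − (0.1731)(45.6) = 23.87 kg·m²·rad/s.
Combined I = 1.604 + 0.1731 = 1.777 kg·m².
ω_f = L / I = 23.87 / 1.777 = 13.43 rad/s.
KE_i = ½ΣIω² = 494.4 J; KE_f = ½(1.777)(13.43)² = 160.3 J.

ΔKE ≈ -334 J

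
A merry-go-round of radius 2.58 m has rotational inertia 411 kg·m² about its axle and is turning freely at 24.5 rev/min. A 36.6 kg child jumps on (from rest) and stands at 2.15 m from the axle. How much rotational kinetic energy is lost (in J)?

The added mass arrives with no angular momentum about the axle, and any external torque about the axle is negligible, so the system's angular momentum is conserved.
Added inertia Σmr² = (36.6)(2.15)² = 169.2 kg·m²; I_f = 411.0 + 169.2 = 580.2 kg·m².
ω_f = I_p ω_i / I_f = (411.0)(24.5) / 580.2 = 17.36 rpm.
KE_i = ½(411.0)(2.566 rad/s)² = 1353 J; KE_f = ½(580.2)(1.817)² = 958.2 J.

energy lost ≈ 394 J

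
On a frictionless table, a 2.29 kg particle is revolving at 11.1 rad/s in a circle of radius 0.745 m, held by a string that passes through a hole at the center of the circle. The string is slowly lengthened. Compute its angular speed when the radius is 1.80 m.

The constraining force is radial, so m r² ω about the center is conserved.
ω₂ = ω₁ (r₁/r₂)² = (11.1)(0.745/1.80)² = 1.901 rad/s.

ω₂ ≈ 1.90 rad/s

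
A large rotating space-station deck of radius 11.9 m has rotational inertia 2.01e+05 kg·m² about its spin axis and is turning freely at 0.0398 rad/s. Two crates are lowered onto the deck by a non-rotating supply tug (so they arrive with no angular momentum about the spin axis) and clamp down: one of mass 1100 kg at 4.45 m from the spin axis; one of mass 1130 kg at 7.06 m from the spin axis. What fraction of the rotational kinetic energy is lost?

No external torque acts about the spin axis; L_before = L_after.
Added inertia Σmr² = (1100)(4.45)² + (1130)(7.06)² = 78110 kg·m²; I_f = 2.010e+05 + 78110 = 2.791e+05 kg·m².
ω_f = I_p ω_i / I_f = (2.010e+05)(0.0398) / 2.791e+05 = 0.02866 rad/s.
KE_i = ½(2.010e+05)(0.03980 rad/s)² = 159.2 J; KE_f = ½(2.791e+05)(0.02866)² = 114.6 J.
Fraction lost = 0.2798.

fraction ≈ 0.280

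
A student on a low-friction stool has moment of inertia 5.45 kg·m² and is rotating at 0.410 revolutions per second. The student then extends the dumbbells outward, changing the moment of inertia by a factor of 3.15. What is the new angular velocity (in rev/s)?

ω₂ ≈ 0.130 rev/s

Angular momentum about the spin axis is conserved since the torque about it is zero.
I₂ = 3.15 × 5.45 = 17.17 kg·m².
ω₂ = I₁ω₁ / I₂ = (5.450)(0.410 rev/s) / (17.17) = 0.1302 rev/s.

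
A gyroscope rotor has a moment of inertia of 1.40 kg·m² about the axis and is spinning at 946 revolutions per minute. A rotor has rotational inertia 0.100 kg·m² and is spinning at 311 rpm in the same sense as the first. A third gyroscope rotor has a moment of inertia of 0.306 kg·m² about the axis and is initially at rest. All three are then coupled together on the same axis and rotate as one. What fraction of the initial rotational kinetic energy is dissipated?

The coupling torques are internal; angular momentum about the shared axis is conserved.
Taking A's sense as positive: L = (1.400)(946) + (0.1000)(311) = 1355 kg·m²·rpm.
Combined I = 1.400 + 0.1000 + 0.3060 = 1.806 kg·m².
ω_f = L / I = 1355 / 1.806 = 750.6 rpm.
KE_i = ½ΣIω² = 6923 J; KE_f = ½(1.806)(78.60)² = 5578 J.
Fraction dissipated = (KE_i − KE_f)/KE_i = 0.1942.

fraction ≈ 0.194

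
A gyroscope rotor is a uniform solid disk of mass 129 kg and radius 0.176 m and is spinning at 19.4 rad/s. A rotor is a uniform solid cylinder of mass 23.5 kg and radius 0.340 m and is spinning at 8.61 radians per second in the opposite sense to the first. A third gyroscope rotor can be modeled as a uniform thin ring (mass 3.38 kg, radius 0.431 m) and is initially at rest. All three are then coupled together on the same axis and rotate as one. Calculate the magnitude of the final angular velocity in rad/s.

No external torque acts about the common axis, so total angular momentum is conserved.
Moments of inertia: I_A = ½(129)(0.176)² = 1.998 kg·m²; I_B = ½(23.5)(0.340)² = 1.358 kg·m²; I_C = (3.38)(0.431)² = 0.6279 kg·m².
Taking A's sense as positive: L = (1.998)(19.4) − (1.358)(8.61) = 27.07 kg·m²·rad/s.
Combined I = 1.998 + 1.358 + 0.6279 = 3.984 kg·m².
ω_f = L / I = 27.07 / 3.984 = 6.793 rad/s.

|ω_f| ≈ 6.79 rad/s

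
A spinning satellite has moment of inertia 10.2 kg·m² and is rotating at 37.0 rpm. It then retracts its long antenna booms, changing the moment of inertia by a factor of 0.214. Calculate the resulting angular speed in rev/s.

Angular momentum about the spin axis is conserved since the torque about it is zero.
I₂ = 0.214 × 10.2 = 2.183 kg·m².
ω₂ = I₁ω₁ / I₂ = (10.20)(37.0 rpm) / (2.183) = 172.9 rpm = 2.882 rev/s.

ω₂ ≈ 2.88 rev/s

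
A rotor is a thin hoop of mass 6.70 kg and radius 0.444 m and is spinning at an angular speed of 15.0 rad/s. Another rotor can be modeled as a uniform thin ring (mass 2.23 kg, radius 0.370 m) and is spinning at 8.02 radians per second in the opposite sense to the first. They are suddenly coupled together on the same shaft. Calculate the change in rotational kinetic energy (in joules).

The coupling torques are internal; angular momentum about the shared axis is conserved.
Moments of inertia: I_A = (6.70)(0.444)² = 1.321 kg·m²; I_B = (2.23)(0.370)² = 0.3053 kg·m².
Taking A's sense as positive: L = (1.321)(15.0) − (0.3053)(8.02) = 17.36 kg·m²·rad/s.
Combined I = 1.321 + 0.3053 = 1.626 kg·m².
ω_f = L / I = 17.36 / 1.626 = 10.68 rad/s.
KE_i = ½ΣIω² = 158.4 J; KE_f = ½(1.626)(10.68)² = 92.71 J.

ΔKE ≈ -65.7 J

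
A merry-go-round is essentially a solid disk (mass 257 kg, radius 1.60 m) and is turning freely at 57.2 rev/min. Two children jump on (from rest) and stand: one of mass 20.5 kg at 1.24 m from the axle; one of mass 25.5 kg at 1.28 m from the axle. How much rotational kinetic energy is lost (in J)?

No external torque acts about the axle; L_before = L_after.
I_p = ½(257)(1.60)² = 329.0 kg·m².
Added inertia Σmr² = (20.5)(1.24)² + (25.5)(1.28)² = 73.30 kg·m²; I_f = 329.0 + 73.30 = 402.3 kg·m².
ω_f = I_p ω_i / I_f = (329.0)(57.2) / 402.3 = 46.78 rpm.
KE_i = ½(329.0)(5.990 rad/s)² = 5901 J; KE_f = ½(402.3)(4.898)² = 4826 J.

energy lost ≈ 1080 J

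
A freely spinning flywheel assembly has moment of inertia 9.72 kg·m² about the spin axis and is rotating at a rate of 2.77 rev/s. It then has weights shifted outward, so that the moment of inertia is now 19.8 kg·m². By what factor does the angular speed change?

ω₂/ω₁ ≈ 0.491

Angular momentum about the spin axis is conserved since the torque about it is zero.
ω₂/ω₁ = I₁/I₂ = 9.720 / 19.80 = 0.4909.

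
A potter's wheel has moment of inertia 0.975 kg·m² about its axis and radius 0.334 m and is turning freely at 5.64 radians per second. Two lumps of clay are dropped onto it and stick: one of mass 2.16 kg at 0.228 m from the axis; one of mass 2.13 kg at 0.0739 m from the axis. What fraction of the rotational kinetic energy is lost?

The added mass arrives with no angular momentum about the axis, and any external torque about the axis is negligible, so the system's angular momentum is conserved.
Added inertia Σmr² = (2.16)(0.228)² + (2.13)(0.0739)² = 0.1239 kg·m²; I_f = 0.9750 + 0.1239 = 1.099 kg·m².
ω_f = I_p ω_i / I_f = (0.9750)(5.64) / 1.099 = 5.004 rad/s.
KE_i = ½(0.9750)(5.640 rad/s)² = 15.51 J; KE_f = ½(1.099)(5.004)² = 13.76 J.
Fraction lost = 0.1128.

fraction ≈ 0.113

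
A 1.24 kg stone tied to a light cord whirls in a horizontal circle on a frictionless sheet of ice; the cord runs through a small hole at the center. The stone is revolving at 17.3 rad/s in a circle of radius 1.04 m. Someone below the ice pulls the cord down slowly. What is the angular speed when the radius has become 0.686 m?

ω₂ ≈ 39.8 rad/s

The constraining force is radial, so m r² ω about the center is conserved.
ω₂ = ω₁ (r₁/r₂)² = (17.3)(1.04/0.686)² = 39.76 rad/s.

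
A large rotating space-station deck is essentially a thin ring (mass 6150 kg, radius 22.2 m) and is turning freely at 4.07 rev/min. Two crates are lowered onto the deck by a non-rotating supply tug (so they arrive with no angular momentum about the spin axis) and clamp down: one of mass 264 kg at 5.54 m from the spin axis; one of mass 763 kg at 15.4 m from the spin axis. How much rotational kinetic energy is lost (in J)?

The added mass arrives with no angular momentum about the spin axis, and any external torque about the spin axis is negligible, so the system's angular momentum is conserved.
I_p = (6150)(22.2)² = 3.031e+06 kg·m².
Added inertia Σmr² = (264)(5.54)² + (763)(15.4)² = 1.891e+05 kg·m²; I_f = 3.031e+06 + 1.891e+05 = 3.220e+06 kg·m².
ω_f = I_p ω_i / I_f = (3.031e+06)(4.07) / 3.220e+06 = 3.831 rpm.
KE_i = ½(3.031e+06)(0.4262 rad/s)² = 2.753e+05 J; KE_f = ½(3.220e+06)(0.4012)² = 2.591e+05 J.

energy lost ≈ 16200 J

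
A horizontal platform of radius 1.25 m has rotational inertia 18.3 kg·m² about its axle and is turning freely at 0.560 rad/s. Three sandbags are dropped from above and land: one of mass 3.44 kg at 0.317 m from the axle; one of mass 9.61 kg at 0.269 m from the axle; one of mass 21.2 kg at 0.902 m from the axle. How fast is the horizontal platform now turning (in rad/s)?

The added mass arrives with no angular momentum about the axle, and any external torque about the axle is negligible, so the system's angular momentum is conserved.
Added inertia Σmr² = (3.44)(0.317)² + (9.61)(0.269)² + (21.2)(0.902)² = 18.29 kg·m²; I_f = 18.30 + 18.29 = 36.59 kg·m².
ω_f = I_p ω_i / I_f = (18.30)(0.560) / 36.59 = 0.2801 rad/s.

ω_f ≈ 0.280 rad/s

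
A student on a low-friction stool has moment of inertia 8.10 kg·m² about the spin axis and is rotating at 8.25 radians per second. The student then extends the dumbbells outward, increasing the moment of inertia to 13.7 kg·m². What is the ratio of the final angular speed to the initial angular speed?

No external torque acts about the spin axis, so angular momentum is conserved.
ω₂/ω₁ = I₁/I₂ = 8.100 / 13.70 = 0.5912.

ω₂/ω₁ ≈ 0.591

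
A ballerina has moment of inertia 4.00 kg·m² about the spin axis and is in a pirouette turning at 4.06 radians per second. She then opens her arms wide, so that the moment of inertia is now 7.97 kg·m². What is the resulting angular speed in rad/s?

No external torque acts about the spin axis, so angular momentum is conserved.
ω₂ = I₁ω₁ / I₂ = (4.000)(4.06 rad/s) / (7.970) = 2.038 rad/s.

ω₂ ≈ 2.04 rad/s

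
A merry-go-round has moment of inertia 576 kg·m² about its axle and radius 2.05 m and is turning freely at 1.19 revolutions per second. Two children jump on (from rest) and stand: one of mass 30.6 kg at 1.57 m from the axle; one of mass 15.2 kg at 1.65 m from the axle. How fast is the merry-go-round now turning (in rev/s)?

The added mass arrives with no angular momentum about the axle, and any external torque about the axle is negligible, so the system's angular momentum is conserved.
Added inertia Σmr² = (30.6)(1.57)² + (15.2)(1.65)² = 116.8 kg·m²; I_f = 576.0 + 116.8 = 692.8 kg·m².
ω_f = I_p ω_i / I_f = (576.0)(1.19) / 692.8 = 0.9894 rev/s.

ω_f ≈ 0.989 rev/s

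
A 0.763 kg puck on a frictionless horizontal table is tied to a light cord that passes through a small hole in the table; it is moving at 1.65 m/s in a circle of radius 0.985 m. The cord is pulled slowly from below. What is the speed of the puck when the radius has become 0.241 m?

v₂ ≈ 6.74 m/s

Central (radial) force ⇒ zero torque about the center ⇒ m v r is constant.
v₂ = v₁ r₁ / r₂ = (1.65)(0.985) / (0.241) = 6.744 m/s.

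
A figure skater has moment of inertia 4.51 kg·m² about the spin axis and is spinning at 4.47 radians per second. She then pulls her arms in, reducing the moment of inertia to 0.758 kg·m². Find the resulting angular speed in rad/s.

Angular momentum about the spin axis is conserved since the torque about it is zero.
ω₂ = I₁ω₁ / I₂ = (4.510)(4.47 rad/s) / (0.7580) = 26.60 rad/s.

ω₂ ≈ 26.6 rad/s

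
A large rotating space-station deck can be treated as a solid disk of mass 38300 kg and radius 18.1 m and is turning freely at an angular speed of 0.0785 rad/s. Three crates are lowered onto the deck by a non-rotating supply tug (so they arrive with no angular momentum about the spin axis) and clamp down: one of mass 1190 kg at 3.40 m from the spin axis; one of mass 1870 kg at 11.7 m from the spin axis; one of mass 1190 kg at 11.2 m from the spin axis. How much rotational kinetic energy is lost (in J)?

energy lost ≈ 1210 J

No external torque acts about the spin axis; L_before = L_after.
I_p = ½(38300)(18.1)² = 6.274e+06 kg·m².
Added inertia Σmr² = (1190)(3.40)² + (1870)(11.7)² + (1190)(11.2)² = 4.190e+05 kg·m²; I_f = 6.274e+06 + 4.190e+05 = 6.693e+06 kg·m².
ω_f = I_p ω_i / I_f = (6.274e+06)(0.0785) / 6.693e+06 = 0.07359 rad/s.
KE_i = ½(6.274e+06)(0.07850 rad/s)² = 19330 J; KE_f = ½(6.693e+06)(0.07359)² = 18120 J.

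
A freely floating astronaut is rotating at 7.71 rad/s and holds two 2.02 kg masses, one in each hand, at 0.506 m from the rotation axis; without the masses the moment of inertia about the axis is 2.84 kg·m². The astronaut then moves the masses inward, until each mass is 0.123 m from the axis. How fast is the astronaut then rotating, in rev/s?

ω₂ ≈ 1.64 rev/s

With no external torque about the axis, L is conserved: I₁ω₁ = I₂ω₂.
I₁ = 2.84 + 2(2.02)(0.506)² = 3.874 kg·m²; I₂ = 2.84 + 2(2.02)(0.123)² = 2.901 kg·m².
ω₂ = I₁ω₁ / I₂ = (3.874)(7.71 rad/s) / (2.901) = 10.30 rad/s = 1.639 rev/s.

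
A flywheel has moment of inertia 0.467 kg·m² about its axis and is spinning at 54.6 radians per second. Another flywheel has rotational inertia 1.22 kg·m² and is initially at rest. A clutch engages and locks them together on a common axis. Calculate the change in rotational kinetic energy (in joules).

ΔKE ≈ -503 J

The coupling torques are internal; angular momentum about the shared axis is conserved.
Taking A's sense as positive: L = (0.4670)(54.6) = 25.50 kg·m²·rad/s.
Combined I = 0.4670 + 1.220 = 1.687 kg·m².
ω_f = L / I = 25.50 / 1.687 = 15.11 rad/s.
KE_i = ½ΣIω² = 696.1 J; KE_f = ½(1.687)(15.11)² = 192.7 J.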